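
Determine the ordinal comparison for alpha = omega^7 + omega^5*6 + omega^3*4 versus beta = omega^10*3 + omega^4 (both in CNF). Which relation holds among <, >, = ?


Compare term by term from highest exponent:
alpha = omega^7 + omega^5*6 + omega^3*4
beta = omega^10*3 + omega^4
Term 1: alpha has omega^7*1, beta has omega^10*3
Term 2: alpha has omega^5*6, beta has omega^4*1
Term 3: alpha has omega^3*4, beta has omega^0*0
Result: alpha < beta

alpha < beta


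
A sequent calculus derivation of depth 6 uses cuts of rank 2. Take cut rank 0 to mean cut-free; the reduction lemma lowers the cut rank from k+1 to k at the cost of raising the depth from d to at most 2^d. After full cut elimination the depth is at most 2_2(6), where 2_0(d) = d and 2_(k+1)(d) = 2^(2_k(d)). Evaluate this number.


Each rank reduction sends depth d to at most 2^d; cut rank r needs r reductions.
2_0(6) = 6
2_1(6) = 2^6 = 64
2_2(6) = 2^64 = 18446744073709551616
Cut-free depth bound = 18446744073709551616

18446744073709551616


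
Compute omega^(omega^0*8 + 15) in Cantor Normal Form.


omega^(omega^0*8 + 15):
omega^0 = 1, so the exponent is 8 + 15 = 23 (finite ordinal addition).
Result = omega^23, already a single CNF term.

omega^23


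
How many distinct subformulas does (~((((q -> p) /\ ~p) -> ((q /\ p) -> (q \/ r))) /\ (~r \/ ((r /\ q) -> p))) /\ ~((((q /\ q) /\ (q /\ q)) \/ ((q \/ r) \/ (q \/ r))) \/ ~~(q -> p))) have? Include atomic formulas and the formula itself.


Formula: (~((((q -> p) /\ ~p) -> ((q /\ p) -> (q \/ r))) /\ (~r \/ ((r /\ q) -> p))) /\ ~((((q /\ q) /\ (q /\ q)) \/ ((q \/ r) \/ (q \/ r))) \/ ~~(q -> p)))
Subformulas found:
  1. r
  2. q
  3. p
  4. ~p
  5. ~r
  6. (q /\ p)
  7. (q \/ r)
  8. (r /\ q)
  9. (q /\ q)
  10. (q -> p)
  11. ~(q -> p)
  12. ~~(q -> p)
  13. ((r /\ q) -> p)
  14. ((q -> p) /\ ~p)
  15. ((q \/ r) \/ (q \/ r))
  16. ((q /\ q) /\ (q /\ q))
  17. ((q /\ p) -> (q \/ r))
  18. (~r \/ ((r /\ q) -> p))
  19. (((q -> p) /\ ~p) -> ((q /\ p) -> (q \/ r)))
  20. (((q /\ q) /\ (q /\ q)) \/ ((q \/ r) \/ (q \/ r)))
  21. ((((q /\ q) /\ (q /\ q)) \/ ((q \/ r) \/ (q \/ r))) \/ ~~(q -> p))
  22. ~((((q /\ q) /\ (q /\ q)) \/ ((q \/ r) \/ (q \/ r))) \/ ~~(q -> p))
  23. ((((q -> p) /\ ~p) -> ((q /\ p) -> (q \/ r))) /\ (~r \/ ((r /\ q) -> p)))
  24. ~((((q -> p) /\ ~p) -> ((q /\ p) -> (q \/ r))) /\ (~r \/ ((r /\ q) -> p)))
  25. (~((((q -> p) /\ ~p) -> ((q /\ p) -> (q \/ r))) /\ (~r \/ ((r /\ q) -> p))) /\ ~((((q /\ q) /\ (q /\ q)) \/ ((q \/ r) \/ (q \/ r))) \/ ~~(q -> p)))
Total distinct subformulas = 25

25


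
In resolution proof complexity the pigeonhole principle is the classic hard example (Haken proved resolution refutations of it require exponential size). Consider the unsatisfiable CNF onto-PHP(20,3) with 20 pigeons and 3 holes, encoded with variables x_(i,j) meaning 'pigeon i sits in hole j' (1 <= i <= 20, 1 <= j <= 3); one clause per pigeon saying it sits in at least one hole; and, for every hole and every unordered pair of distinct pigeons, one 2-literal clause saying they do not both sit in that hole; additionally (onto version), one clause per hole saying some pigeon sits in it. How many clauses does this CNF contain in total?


onto-PHP(20,3): 20 pigeons, 3 holes, 20*3 = 60 variables.
- pigeon clauses: one per pigeon -> 20 clauses
- hole clauses: 3 holes * C(20,2) = 3 * 190 -> 570 clauses
- onto clauses: one per hole -> 3 clauses
Total clauses = 20 + 570 + 3 = 593

593


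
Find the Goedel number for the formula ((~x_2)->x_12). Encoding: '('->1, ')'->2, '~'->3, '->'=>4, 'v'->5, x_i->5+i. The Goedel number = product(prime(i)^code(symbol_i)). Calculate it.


Formula: ((~x_2)->x_12)
Symbol codes: [1, 1, 3, 7, 2, 4, 17, 2]
Primes: [2, 3, 5, 7, 11, 13, 17, 19]
p_1^1 = 2^1 = 2
p_2^1 = 3^1 = 3
p_3^3 = 5^3 = 125
p_4^7 = 7^7 = 823543
p_5^2 = 11^2 = 121
p_6^4 = 13^4 = 28561
p_7^17 = 17^17 = 827240261886336764177
p_8^2 = 19^2 = 361
Product = 637448624562369949163487956379739913250

637448624562369949163487956379739913250


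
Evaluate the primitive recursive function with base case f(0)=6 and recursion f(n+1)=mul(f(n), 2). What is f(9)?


f(0) = 6
f(1) = mul(f(0), 2) = mul(6, 2) = 12
f(2) = mul(f(1), 2) = mul(12, 2) = 24
f(3) = mul(f(2), 2) = mul(24, 2) = 48
f(4) = mul(f(3), 2) = mul(48, 2) = 96
f(5) = mul(f(4), 2) = mul(96, 2) = 192
f(6) = mul(f(5), 2) = mul(192, 2) = 384
f(7) = mul(f(6), 2) = mul(384, 2) = 768
f(8) = mul(f(7), 2) = mul(768, 2) = 1536
f(9) = mul(f(8), 2) = mul(1536, 2) = 3072


3072


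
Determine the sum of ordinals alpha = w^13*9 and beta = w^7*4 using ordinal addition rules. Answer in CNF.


Ordinal addition w^13*9 + w^7*4:
Leading exponent of alpha (13) > leading exponent of beta (7).
Since alpha's term has higher exponent than beta's leading term,
the sum is simply alpha followed by beta.
Result = w^13*9 + w^7*4

w^13*9 + w^7*4


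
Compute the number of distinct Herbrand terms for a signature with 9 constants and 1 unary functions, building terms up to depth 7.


Herbrand terms by depth:
Depth 0: 9 constants
Depth 1: 9 new terms (running total: 18)
Depth 2: 9 new terms (running total: 27)
Depth 3: 9 new terms (running total: 36)
Depth 4: 9 new terms (running total: 45)
Depth 5: 9 new terms (running total: 54)
Depth 6: 9 new terms (running total: 63)
Depth 7: 9 new terms (running total: 72)
Total distinct ground terms = 72

72


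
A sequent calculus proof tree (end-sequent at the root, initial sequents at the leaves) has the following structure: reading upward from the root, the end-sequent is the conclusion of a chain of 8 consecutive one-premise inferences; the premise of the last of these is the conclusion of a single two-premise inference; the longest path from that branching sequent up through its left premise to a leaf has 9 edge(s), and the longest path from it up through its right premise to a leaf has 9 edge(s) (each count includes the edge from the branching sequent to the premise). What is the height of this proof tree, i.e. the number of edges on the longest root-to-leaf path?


Longest path through the left premise: 9 edges (measured from the branching sequent)
Longest path through the right premise: 9 edges
Height of the subtree rooted at the branching sequent: max(9, 9) = 9
The branching sequent sits 8 edges above the root (the chain of one-premise inferences), so height = 9 + 8 = 17

17


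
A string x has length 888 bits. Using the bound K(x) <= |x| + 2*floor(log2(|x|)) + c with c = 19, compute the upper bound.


floor(log2(888)) = 9
2 * 9 = 18
K(x) <= 888 + 18 + 19 = 925

925


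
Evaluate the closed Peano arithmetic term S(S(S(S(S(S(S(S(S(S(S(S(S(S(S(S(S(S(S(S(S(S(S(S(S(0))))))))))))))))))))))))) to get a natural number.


Counting successors applied to 0:
25 applications of S to 0 = 25

25


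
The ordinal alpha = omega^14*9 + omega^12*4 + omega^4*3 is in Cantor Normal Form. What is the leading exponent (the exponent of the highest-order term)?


CNF: omega^14*9 + omega^12*4 + omega^4*3
The leading term is omega^14*9, which has exponent 14.

14


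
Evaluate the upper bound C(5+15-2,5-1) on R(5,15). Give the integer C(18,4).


R(5,15) <= C(5+15-2, 5-1) = C(18, 4)
C(18, 4) = 18! / (4! * 14!)
= 3060

3060


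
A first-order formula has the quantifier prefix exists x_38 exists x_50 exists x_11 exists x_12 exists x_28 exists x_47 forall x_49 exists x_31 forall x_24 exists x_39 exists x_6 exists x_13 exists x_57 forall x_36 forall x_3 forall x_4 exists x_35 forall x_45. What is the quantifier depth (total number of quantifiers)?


Quantifier prefix has 18 quantifier symbols.
Quantifier depth = 18

18


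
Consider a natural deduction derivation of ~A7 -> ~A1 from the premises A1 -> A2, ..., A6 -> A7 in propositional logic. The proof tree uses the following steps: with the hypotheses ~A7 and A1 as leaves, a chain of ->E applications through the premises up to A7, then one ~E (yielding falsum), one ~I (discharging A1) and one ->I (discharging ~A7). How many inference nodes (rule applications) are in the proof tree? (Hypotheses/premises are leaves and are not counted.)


From hypothesis A1, 6 ->E steps along the 6 premises yield A7.
~E with hypothesis ~A7 gives falsum (1 node); ~I discharging A1 gives ~A1 (1 node); ->I discharging ~A7 gives the goal (1 node).
Total = 6 + 3 = 9 inference nodes.

9


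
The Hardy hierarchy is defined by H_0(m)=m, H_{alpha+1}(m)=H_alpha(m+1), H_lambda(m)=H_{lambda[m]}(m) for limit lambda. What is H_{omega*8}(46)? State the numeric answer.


H_{omega*8}(46):
For the Hardy hierarchy, H_{omega*k}(n) = 2^k * n.
2^8 = 256.
256 * 46 = 11776

11776


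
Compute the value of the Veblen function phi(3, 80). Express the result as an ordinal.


phi(3, 80):
phi(3, beta) = eta_beta (the beta-th eta number, fixed point of zeta).
phi(3, 80) = eta_80

eta_80


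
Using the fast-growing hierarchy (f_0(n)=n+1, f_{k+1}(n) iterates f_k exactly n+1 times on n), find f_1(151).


f_1(151) = f_0^152(151)
f_0 adds 1 each time, applied 152 times.
f_1(151) = 151 + 152 = 303

303


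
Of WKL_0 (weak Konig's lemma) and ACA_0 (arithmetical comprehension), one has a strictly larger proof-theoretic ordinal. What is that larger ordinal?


Proof-theoretic ordinal of WKL_0 (weak Konig's lemma): omega^omega
Proof-theoretic ordinal of ACA_0 (arithmetical comprehension): epsilon_0
Comparing: omega^omega < epsilon_0.
The larger ordinal is epsilon_0 (from ACA_0 (arithmetical comprehension)).

epsilon_0


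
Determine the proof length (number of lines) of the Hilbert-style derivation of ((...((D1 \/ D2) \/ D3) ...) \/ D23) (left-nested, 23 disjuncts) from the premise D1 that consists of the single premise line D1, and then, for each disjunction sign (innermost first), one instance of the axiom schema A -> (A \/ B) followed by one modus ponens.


Building the left-nested 23-ary disjunction from D1:
- 1 premise line (D1)
- 23 disjuncts means 22 disjunction signs; each needs 1 axiom instance + 1 MP = 2 lines: 2 * 22 = 44
Total = 1 + 44 = 45 lines.

45


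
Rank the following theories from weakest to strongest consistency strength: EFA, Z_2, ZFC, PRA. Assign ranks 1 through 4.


Ordering by consistency strength:
1. EFA
2. PRA
3. Z_2
4. ZFC


EFA=1, Z_2=3, ZFC=4, PRA=2


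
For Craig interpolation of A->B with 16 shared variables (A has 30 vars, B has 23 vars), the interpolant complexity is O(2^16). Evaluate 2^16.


Shared atoms = 16
Craig interpolant size bound = 2^16
= 65536

65536


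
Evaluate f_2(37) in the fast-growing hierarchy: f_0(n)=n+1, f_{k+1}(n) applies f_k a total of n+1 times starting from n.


f_2(37) = f_1^38(37)
f_1(m) = 2m + 1.
Iterating: f_1^k(n) = 2^k*(n+1) - 1.
f_2(37) = 2^38*(37+1) - 1 = 274877906944*38 - 1 = 10445360463871

10445360463871


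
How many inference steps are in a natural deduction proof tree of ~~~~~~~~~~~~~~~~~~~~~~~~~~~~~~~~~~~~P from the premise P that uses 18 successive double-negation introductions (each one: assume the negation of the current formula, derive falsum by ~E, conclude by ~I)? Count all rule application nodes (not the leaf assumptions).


Each double-negation introduction (from C infer ~~C) uses 2 inference nodes: one ~E (C and ~C give falsum) and one ~I (discharge ~C).
18 double negations = 18 * 2 = 36 inference nodes.

36


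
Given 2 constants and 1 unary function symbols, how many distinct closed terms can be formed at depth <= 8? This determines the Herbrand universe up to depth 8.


Herbrand terms by depth:
Depth 0: 2 constants
Depth 1: 2 new terms (running total: 4)
Depth 2: 2 new terms (running total: 6)
Depth 3: 2 new terms (running total: 8)
Depth 4: 2 new terms (running total: 10)
Depth 5: 2 new terms (running total: 12)
Depth 6: 2 new terms (running total: 14)
Depth 7: 2 new terms (running total: 16)
Depth 8: 2 new terms (running total: 18)
Total distinct ground terms = 18

18


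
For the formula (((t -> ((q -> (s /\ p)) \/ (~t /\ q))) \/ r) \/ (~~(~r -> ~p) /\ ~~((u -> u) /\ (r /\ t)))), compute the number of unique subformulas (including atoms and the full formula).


Formula: (((t -> ((q -> (s /\ p)) \/ (~t /\ q))) \/ r) \/ (~~(~r -> ~p) /\ ~~((u -> u) /\ (r /\ t))))
Subformulas found:
  1. r
  2. q
  3. u
  4. s
  5. t
  6. p
  7. ~t
  8. ~p
  9. ~r
  10. (s /\ p)
  11. (u -> u)
  12. (r /\ t)
  13. (~t /\ q)
  14. (~r -> ~p)
  15. ~(~r -> ~p)
  16. ~~(~r -> ~p)
  17. (q -> (s /\ p))
  18. ((u -> u) /\ (r /\ t))
  19. ~((u -> u) /\ (r /\ t))
  20. ~~((u -> u) /\ (r /\ t))
  21. ((q -> (s /\ p)) \/ (~t /\ q))
  22. (t -> ((q -> (s /\ p)) \/ (~t /\ q)))
  23. (~~(~r -> ~p) /\ ~~((u -> u) /\ (r /\ t)))
  24. ((t -> ((q -> (s /\ p)) \/ (~t /\ q))) \/ r)
  25. (((t -> ((q -> (s /\ p)) \/ (~t /\ q))) \/ r) \/ (~~(~r -> ~p) /\ ~~((u -> u) /\ (r /\ t))))
Total distinct subformulas = 25

25


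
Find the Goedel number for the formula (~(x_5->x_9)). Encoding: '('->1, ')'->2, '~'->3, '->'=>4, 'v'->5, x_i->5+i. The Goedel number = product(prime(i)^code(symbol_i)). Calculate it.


Formula: (~(x_5->x_9))
Symbol codes: [1, 3, 1, 10, 4, 14, 2, 2]
Primes: [2, 3, 5, 7, 11, 13, 17, 19]
p_1^1 = 2^1 = 2
p_2^3 = 3^3 = 27
p_3^1 = 5^1 = 5
p_4^10 = 7^10 = 282475249
p_5^4 = 11^4 = 14641
p_6^14 = 13^14 = 3937376385699289
p_7^2 = 17^2 = 289
p_8^2 = 19^2 = 361
Product = 458698037339364541474148972928178830

458698037339364541474148972928178830


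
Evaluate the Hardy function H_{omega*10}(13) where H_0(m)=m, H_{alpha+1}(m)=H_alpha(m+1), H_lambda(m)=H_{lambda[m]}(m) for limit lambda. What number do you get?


H_{omega*10}(13):
For the Hardy hierarchy, H_{omega*k}(n) = 2^k * n.
2^10 = 1024.
1024 * 13 = 13312

13312


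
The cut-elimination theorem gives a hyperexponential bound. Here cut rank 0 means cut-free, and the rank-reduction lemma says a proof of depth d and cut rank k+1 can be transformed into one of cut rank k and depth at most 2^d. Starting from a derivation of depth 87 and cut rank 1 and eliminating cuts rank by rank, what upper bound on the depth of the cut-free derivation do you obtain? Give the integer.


Each rank reduction sends depth d to at most 2^d; cut rank r needs r reductions.
2_0(87) = 87
2_1(87) = 2^87 = 154742504910672534362390528
Cut-free depth bound = 154742504910672534362390528

154742504910672534362390528


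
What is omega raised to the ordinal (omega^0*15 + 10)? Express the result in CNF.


omega^(omega^0*15 + 10):
omega^0 = 1, so the exponent is 15 + 10 = 25 (finite ordinal addition).
Result = omega^25, already a single CNF term.

omega^25


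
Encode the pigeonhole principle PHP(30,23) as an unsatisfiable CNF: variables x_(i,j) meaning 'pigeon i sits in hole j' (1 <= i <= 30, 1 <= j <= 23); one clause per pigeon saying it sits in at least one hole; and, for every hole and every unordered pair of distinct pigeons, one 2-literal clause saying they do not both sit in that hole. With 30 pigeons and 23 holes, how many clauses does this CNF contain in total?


PHP(30,23): 30 pigeons, 23 holes, 30*23 = 690 variables.
- pigeon clauses: one per pigeon -> 30 clauses
- hole clauses: 23 holes * C(30,2) = 23 * 435 -> 10005 clauses
Total clauses = 30 + 10005 = 10035

10035


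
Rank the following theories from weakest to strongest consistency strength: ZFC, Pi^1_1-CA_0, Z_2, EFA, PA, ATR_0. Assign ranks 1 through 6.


Ordering by consistency strength:
1. EFA
2. PA
3. ATR_0
4. Pi^1_1-CA_0
5. Z_2
6. ZFC


ZFC=6, Pi^1_1-CA_0=4, Z_2=5, EFA=1, PA=2, ATR_0=3


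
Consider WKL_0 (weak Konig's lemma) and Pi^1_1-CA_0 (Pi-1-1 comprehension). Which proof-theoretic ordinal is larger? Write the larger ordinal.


Proof-theoretic ordinal of WKL_0 (weak Konig's lemma): omega^omega
Proof-theoretic ordinal of Pi^1_1-CA_0 (Pi-1-1 comprehension): psi_0(Omega_omega)
Comparing: omega^omega < psi_0(Omega_omega).
The larger ordinal is psi_0(Omega_omega) (from Pi^1_1-CA_0 (Pi-1-1 comprehension)).

psi_0(Omega_omega)


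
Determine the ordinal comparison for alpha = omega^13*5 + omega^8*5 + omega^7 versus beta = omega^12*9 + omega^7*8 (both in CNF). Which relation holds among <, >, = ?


Compare term by term from highest exponent:
alpha = omega^13*5 + omega^8*5 + omega^7
beta = omega^12*9 + omega^7*8
Term 1: alpha has omega^13*5, beta has omega^12*9
Term 2: alpha has omega^8*5, beta has omega^7*8
Term 3: alpha has omega^7*1, beta has omega^0*0
Result: alpha > beta

alpha > beta


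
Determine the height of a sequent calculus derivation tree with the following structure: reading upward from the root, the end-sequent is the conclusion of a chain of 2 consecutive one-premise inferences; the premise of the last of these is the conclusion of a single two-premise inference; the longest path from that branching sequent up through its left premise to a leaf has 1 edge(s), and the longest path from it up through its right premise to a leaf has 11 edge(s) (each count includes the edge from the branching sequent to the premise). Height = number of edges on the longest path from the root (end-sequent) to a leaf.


Longest path through the left premise: 1 edges (measured from the branching sequent)
Longest path through the right premise: 11 edges
Height of the subtree rooted at the branching sequent: max(1, 11) = 11
The branching sequent sits 2 edges above the root (the chain of one-premise inferences), so height = 11 + 2 = 13

13


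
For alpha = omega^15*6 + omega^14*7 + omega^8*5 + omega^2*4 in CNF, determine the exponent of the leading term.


CNF: omega^15*6 + omega^14*7 + omega^8*5 + omega^2*4
The leading term is omega^15*6, which has exponent 15.

15


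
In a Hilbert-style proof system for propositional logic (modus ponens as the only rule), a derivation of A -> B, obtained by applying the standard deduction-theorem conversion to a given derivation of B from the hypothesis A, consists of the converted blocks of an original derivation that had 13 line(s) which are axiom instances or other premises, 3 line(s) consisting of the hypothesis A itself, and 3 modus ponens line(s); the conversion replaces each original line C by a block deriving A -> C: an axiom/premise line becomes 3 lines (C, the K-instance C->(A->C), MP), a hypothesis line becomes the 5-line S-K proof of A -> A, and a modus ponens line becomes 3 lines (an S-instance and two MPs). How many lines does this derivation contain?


Deduction-theorem conversion, block by block:
- 13 axiom/premise lines -> 3 lines each = 39
- 3 hypothesis lines -> 5 lines each (identity proof A->A) = 15
- 3 MP lines -> 3 lines each (S-instance, MP, MP) = 9
Total = 39 + 15 + 9 = 63 lines.

63


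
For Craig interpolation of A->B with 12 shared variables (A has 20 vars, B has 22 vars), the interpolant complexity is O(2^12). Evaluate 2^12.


Shared atoms = 12
Craig interpolant size bound = 2^12
= 4096

4096


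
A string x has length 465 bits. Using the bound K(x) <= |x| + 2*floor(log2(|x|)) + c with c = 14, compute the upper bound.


floor(log2(465)) = 8
2 * 8 = 16
K(x) <= 465 + 16 + 14 = 495

495


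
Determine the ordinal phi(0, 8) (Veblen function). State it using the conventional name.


phi(0, 8):
phi(0, beta) = omega^beta by definition.
phi(0, 8) = omega^8

omega^8


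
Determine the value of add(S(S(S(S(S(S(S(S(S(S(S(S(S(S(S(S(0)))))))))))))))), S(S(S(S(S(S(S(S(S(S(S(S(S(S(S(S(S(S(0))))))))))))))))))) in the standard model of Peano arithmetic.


add(S^16(0), S^18(0)):
S^16(0) = 16
S^18(0) = 18
16 + 18 = 34

34


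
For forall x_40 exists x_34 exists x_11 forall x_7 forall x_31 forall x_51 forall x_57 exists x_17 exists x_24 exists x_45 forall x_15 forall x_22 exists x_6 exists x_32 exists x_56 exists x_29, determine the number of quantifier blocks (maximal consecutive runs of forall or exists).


Alternations = 5.
Blocks = alternations + 1 = 6

6


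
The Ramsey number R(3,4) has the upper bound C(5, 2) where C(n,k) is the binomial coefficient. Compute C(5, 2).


R(3,4) <= C(3+4-2, 3-1) = C(5, 2)
C(5, 2) = 5! / (2! * 3!)
= 10

10


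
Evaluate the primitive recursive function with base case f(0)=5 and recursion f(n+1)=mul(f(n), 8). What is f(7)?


f(0) = 5
f(1) = mul(f(0), 8) = mul(5, 8) = 40
f(2) = mul(f(1), 8) = mul(40, 8) = 320
f(3) = mul(f(2), 8) = mul(320, 8) = 2560
f(4) = mul(f(3), 8) = mul(2560, 8) = 20480
f(5) = mul(f(4), 8) = mul(20480, 8) = 163840
f(6) = mul(f(5), 8) = mul(163840, 8) = 1310720
f(7) = mul(f(6), 8) = mul(1310720, 8) = 10485760


10485760


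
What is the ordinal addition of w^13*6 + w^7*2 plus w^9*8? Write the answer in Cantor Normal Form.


Ordinal addition (w^13*6 + w^7*2) + w^9*8:
alpha's leading term has exponent 13 > beta's exponent 9, so it survives.
alpha's tail term has exponent 7 < beta's exponent 9, so it is absorbed by beta.
In ordinal addition, any term followed by a strictly larger-exponent term is absorbed.
Result = w^13*6 + w^9*8

w^13*6 + w^9*8


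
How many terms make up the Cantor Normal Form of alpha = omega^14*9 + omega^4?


CNF: omega^14*9 + omega^4
Count the summands separated by '+':
  term 1: omega^14*9
  term 2: omega^4
Total terms = 2

2


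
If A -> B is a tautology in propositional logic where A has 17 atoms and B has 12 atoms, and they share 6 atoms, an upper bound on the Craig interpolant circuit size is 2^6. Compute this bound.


Shared atoms = 6
Craig interpolant size bound = 2^6
= 64

64


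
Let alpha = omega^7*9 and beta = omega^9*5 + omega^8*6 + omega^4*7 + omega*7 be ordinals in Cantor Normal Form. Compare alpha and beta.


Compare term by term from highest exponent:
alpha = omega^7*9
beta = omega^9*5 + omega^8*6 + omega^4*7 + omega*7
Term 1: alpha has omega^7*9, beta has omega^9*5
Term 2: alpha has omega^0*0, beta has omega^8*6
Term 3: alpha has omega^0*0, beta has omega^4*7
Term 4: alpha has omega^0*0, beta has omega^1*7
Result: alpha < beta

alpha < beta


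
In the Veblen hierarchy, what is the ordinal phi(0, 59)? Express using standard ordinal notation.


phi(0, 59):
phi(0, beta) = omega^beta by definition.
phi(0, 59) = omega^59

omega^59


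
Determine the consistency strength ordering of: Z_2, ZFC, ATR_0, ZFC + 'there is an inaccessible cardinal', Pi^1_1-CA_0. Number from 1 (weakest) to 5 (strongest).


Ordering by consistency strength:
1. ATR_0
2. Pi^1_1-CA_0
3. Z_2
4. ZFC
5. ZFC + 'there is an inaccessible cardinal'


Z_2=3, ZFC=4, ATR_0=1, ZFC + 'there is an inaccessible cardinal'=5, Pi^1_1-CA_0=2


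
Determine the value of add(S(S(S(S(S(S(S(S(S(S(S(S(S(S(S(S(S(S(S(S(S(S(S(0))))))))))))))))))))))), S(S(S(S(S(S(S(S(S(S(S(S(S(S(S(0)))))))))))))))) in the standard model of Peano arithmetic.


add(S^23(0), S^15(0)):
S^23(0) = 23
S^15(0) = 15
23 + 15 = 38

38


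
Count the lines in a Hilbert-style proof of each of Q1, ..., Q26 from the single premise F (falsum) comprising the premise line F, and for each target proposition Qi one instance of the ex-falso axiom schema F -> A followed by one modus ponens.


Ex falso, line by line:
- 1 premise line (F)
- 26 targets, each needing 1 axiom instance (F -> Qi) + 1 MP = 2 lines: 2 * 26 = 52
Total = 1 + 52 = 53 lines.

53


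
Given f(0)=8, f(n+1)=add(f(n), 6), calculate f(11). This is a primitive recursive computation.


f(0) = 8
f(1) = add(f(0), 6) = add(8, 6) = 14
f(2) = add(f(1), 6) = add(14, 6) = 20
f(3) = add(f(2), 6) = add(20, 6) = 26
f(4) = add(f(3), 6) = add(26, 6) = 32
f(5) = add(f(4), 6) = add(32, 6) = 38
f(6) = add(f(5), 6) = add(38, 6) = 44
f(7) = add(f(6), 6) = add(44, 6) = 50
f(8) = add(f(7), 6) = add(50, 6) = 56
f(9) = add(f(8), 6) = add(56, 6) = 62
f(10) = add(f(9), 6) = add(62, 6) = 68
f(11) = add(f(10), 6) = add(68, 6) = 74


74


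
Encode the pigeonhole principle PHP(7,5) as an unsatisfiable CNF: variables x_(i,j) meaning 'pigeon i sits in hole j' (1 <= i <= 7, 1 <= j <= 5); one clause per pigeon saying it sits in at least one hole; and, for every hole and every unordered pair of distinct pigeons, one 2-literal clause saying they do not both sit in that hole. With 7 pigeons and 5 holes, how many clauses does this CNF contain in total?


PHP(7,5): 7 pigeons, 5 holes, 7*5 = 35 variables.
- pigeon clauses: one per pigeon -> 7 clauses
- hole clauses: 5 holes * C(7,2) = 5 * 21 -> 105 clauses
Total clauses = 7 + 105 = 112

112


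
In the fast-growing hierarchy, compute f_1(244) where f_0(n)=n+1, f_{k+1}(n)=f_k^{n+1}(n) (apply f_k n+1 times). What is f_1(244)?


f_1(244) = f_0^245(244)
f_0 adds 1 each time, applied 245 times.
f_1(244) = 244 + 245 = 489

489


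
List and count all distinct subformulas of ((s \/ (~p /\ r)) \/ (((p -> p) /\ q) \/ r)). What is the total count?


Formula: ((s \/ (~p /\ r)) \/ (((p -> p) /\ q) \/ r))
Subformulas found:
  1. q
  2. s
  3. r
  4. p
  5. ~p
  6. (p -> p)
  7. (~p /\ r)
  8. ((p -> p) /\ q)
  9. (s \/ (~p /\ r))
  10. (((p -> p) /\ q) \/ r)
  11. ((s \/ (~p /\ r)) \/ (((p -> p) /\ q) \/ r))
Total distinct subformulas = 11

11


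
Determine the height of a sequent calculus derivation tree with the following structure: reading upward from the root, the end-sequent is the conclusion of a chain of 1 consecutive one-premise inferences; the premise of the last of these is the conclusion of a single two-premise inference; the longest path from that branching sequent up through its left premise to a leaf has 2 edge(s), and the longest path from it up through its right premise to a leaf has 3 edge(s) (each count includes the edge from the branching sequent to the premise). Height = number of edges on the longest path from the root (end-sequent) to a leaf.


Longest path through the left premise: 2 edges (measured from the branching sequent)
Longest path through the right premise: 3 edges
Height of the subtree rooted at the branching sequent: max(2, 3) = 3
The branching sequent sits 1 edges above the root (the chain of one-premise inferences), so height = 3 + 1 = 4

4


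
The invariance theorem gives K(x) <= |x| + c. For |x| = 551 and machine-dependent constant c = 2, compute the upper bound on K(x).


K(x) <= |x| + c = 551 + 2 = 553

553


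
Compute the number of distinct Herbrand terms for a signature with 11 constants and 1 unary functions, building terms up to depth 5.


Herbrand terms by depth:
Depth 0: 11 constants
Depth 1: 11 new terms (running total: 22)
Depth 2: 11 new terms (running total: 33)
Depth 3: 11 new terms (running total: 44)
Depth 4: 11 new terms (running total: 55)
Depth 5: 11 new terms (running total: 66)
Total distinct ground terms = 66

66


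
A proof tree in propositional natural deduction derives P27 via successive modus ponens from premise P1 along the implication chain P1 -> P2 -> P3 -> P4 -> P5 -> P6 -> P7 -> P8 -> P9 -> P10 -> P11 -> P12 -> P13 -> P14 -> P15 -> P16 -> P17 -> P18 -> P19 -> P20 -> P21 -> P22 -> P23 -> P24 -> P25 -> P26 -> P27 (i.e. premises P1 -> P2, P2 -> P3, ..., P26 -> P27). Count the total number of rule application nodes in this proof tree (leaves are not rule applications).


We have a chain: P1 -> P2 -> P3 -> P4 -> P5 -> P6 -> P7 -> P8 -> P9 -> P10 -> P11 -> P12 -> P13 -> P14 -> P15 -> P16 -> P17 -> P18 -> P19 -> P20 -> P21 -> P22 -> P23 -> P24 -> P25 -> P26 -> P27.
Each modus ponens application produces the next variable.
The chain has 27 propositions, so 27-1 = 26 modus ponens steps.
Total inference nodes = 26

26


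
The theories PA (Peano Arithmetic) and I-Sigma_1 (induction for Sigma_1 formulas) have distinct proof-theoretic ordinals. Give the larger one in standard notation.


Proof-theoretic ordinal of PA (Peano Arithmetic): epsilon_0
Proof-theoretic ordinal of I-Sigma_1 (induction for Sigma_1 formulas): omega^omega
Comparing: omega^omega < epsilon_0.
The larger ordinal is epsilon_0 (from PA (Peano Arithmetic)).

epsilon_0


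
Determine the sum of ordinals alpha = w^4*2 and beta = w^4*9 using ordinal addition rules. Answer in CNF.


Ordinal addition w^4*2 + w^4*9:
Both terms have the same exponent 4.
w^e*c + w^e*d = w^e*(c+d).
Result = w^4*(2+9) = w^4*11

w^4*11


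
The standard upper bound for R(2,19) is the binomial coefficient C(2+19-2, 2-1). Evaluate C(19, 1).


R(2,19) <= C(2+19-2, 2-1) = C(19, 1)
C(19, 1) = 19! / (1! * 18!)
= 19

19


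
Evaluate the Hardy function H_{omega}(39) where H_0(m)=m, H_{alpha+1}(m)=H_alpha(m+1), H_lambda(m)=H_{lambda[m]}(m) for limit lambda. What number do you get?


H_{omega}(39):
H_omega(m) = H_m(m) = m + m = 2m.
Result = 2 * 39 = 78

78


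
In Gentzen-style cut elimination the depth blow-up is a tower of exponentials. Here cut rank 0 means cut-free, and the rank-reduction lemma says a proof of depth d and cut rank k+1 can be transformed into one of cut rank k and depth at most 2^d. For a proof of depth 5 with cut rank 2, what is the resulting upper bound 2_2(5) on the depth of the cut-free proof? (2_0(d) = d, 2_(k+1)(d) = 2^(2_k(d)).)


Each rank reduction sends depth d to at most 2^d; cut rank r needs r reductions.
2_0(5) = 5
2_1(5) = 2^5 = 32
2_2(5) = 2^32 = 4294967296
Cut-free depth bound = 4294967296

4294967296


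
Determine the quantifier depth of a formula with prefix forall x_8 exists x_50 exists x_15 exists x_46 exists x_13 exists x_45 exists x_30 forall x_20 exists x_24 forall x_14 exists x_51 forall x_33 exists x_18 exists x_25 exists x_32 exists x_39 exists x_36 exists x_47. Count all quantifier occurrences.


Quantifier prefix has 18 quantifier symbols.
Quantifier depth = 18

18


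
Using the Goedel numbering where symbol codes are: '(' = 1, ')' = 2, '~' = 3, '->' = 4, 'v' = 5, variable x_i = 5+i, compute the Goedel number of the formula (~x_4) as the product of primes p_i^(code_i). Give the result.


Formula: (~x_4)
Symbol codes: [1, 3, 9, 2]
Primes: [2, 3, 5, 7]
p_1^1 = 2^1 = 2
p_2^3 = 3^3 = 27
p_3^9 = 5^9 = 1953125
p_4^2 = 7^2 = 49
Product = 5167968750

5167968750


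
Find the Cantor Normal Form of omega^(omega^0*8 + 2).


omega^(omega^0*8 + 2):
omega^0 = 1, so the exponent is 8 + 2 = 10 (finite ordinal addition).
Result = omega^10, already a single CNF term.

omega^10


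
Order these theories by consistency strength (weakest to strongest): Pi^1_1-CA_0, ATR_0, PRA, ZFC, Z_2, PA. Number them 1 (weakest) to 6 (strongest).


Ordering by consistency strength:
1. PRA
2. PA
3. ATR_0
4. Pi^1_1-CA_0
5. Z_2
6. ZFC


Pi^1_1-CA_0=4, ATR_0=3, PRA=1, ZFC=6, Z_2=5, PA=2


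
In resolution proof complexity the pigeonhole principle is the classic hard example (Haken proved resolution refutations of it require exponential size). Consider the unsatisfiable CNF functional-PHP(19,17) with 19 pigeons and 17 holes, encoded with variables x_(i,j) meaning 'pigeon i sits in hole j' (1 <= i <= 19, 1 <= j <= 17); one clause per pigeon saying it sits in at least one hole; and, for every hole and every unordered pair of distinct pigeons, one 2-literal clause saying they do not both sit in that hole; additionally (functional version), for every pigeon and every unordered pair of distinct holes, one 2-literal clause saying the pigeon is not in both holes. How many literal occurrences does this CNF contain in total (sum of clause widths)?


functional-PHP(19,17): 19 pigeons, 17 holes, 19*17 = 323 variables.
- pigeon clauses: one per pigeon -> 19 clauses of width 17 -> 323 literals
- hole clauses: 17 holes * C(19,2) = 17 * 171 -> 2907 clauses of width 2 -> 5814 literals
- functional clauses: 19 pigeons * C(17,2) = 19 * 136 -> 2584 clauses of width 2 -> 5168 literals
Total literal occurrences = 323 + 5814 + 5168 = 11305

11305


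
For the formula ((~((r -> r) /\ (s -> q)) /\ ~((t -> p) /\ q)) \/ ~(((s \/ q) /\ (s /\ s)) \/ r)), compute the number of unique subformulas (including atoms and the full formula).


Formula: ((~((r -> r) /\ (s -> q)) /\ ~((t -> p) /\ q)) \/ ~(((s \/ q) /\ (s /\ s)) \/ r))
Subformulas found:
  1. r
  2. q
  3. s
  4. t
  5. p
  6. (s /\ s)
  7. (r -> r)
  8. (s \/ q)
  9. (s -> q)
  10. (t -> p)
  11. ((t -> p) /\ q)
  12. ~((t -> p) /\ q)
  13. ((s \/ q) /\ (s /\ s))
  14. ((r -> r) /\ (s -> q))
  15. ~((r -> r) /\ (s -> q))
  16. (((s \/ q) /\ (s /\ s)) \/ r)
  17. ~(((s \/ q) /\ (s /\ s)) \/ r)
  18. (~((r -> r) /\ (s -> q)) /\ ~((t -> p) /\ q))
  19. ((~((r -> r) /\ (s -> q)) /\ ~((t -> p) /\ q)) \/ ~(((s \/ q) /\ (s /\ s)) \/ r))
Total distinct subformulas = 19

19


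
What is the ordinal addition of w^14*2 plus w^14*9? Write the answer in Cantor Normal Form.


Ordinal addition w^14*2 + w^14*9:
Both terms have the same exponent 14.
w^e*c + w^e*d = w^e*(c+d).
Result = w^14*(2+9) = w^14*11

w^14*11


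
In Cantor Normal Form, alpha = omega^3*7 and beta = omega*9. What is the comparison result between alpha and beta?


Compare term by term from highest exponent:
alpha = omega^3*7
beta = omega*9
Term 1: alpha has omega^3*7, beta has omega^1*9
Result: alpha > beta

alpha > beta


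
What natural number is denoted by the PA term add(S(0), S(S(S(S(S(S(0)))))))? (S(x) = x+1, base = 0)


add(S^1(0), S^6(0)):
S^1(0) = 1
S^6(0) = 6
1 + 6 = 7

7


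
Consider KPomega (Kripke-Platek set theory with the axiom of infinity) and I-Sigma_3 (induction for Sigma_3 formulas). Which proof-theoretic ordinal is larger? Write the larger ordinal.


Proof-theoretic ordinal of KPomega (Kripke-Platek set theory with the axiom of infinity): psi_0(epsilon_{Omega+1})
Proof-theoretic ordinal of I-Sigma_3 (induction for Sigma_3 formulas): omega^(omega^(omega^omega))
Comparing: omega^(omega^(omega^omega)) < psi_0(epsilon_{Omega+1}).
The larger ordinal is psi_0(epsilon_{Omega+1}) (from KPomega (Kripke-Platek set theory with the axiom of infinity)).

psi_0(epsilon_{Omega+1})


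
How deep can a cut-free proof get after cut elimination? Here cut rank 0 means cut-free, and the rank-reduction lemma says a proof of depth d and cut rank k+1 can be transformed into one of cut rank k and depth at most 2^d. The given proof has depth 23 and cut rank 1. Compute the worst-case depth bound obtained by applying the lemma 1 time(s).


Each rank reduction sends depth d to at most 2^d; cut rank r needs r reductions.
2_0(23) = 23
2_1(23) = 2^23 = 8388608
Cut-free depth bound = 8388608

8388608


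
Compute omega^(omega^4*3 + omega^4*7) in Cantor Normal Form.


omega^(omega^4*3 + omega^4*7):
Both terms of the exponent have the same exponent 4, so they merge: omega^4*3 + omega^4*7 = omega^4*(3+7) = omega^4*10.
omega raised to a CNF ordinal is a single CNF term: Result = omega^(omega^4*10)

omega^(omega^4*10)


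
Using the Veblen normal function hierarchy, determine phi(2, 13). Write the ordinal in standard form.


phi(2, 13):
phi(2, beta) = zeta_beta (the beta-th zeta number, fixed point of epsilon).
phi(2, 13) = zeta_13

zeta_13


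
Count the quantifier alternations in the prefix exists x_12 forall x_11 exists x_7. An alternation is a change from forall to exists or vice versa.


Walk the prefix and count type changes:
  position 1: exists -> forall <-- alternation
  position 2: forall -> exists <-- alternation
Total alternations = 2

2


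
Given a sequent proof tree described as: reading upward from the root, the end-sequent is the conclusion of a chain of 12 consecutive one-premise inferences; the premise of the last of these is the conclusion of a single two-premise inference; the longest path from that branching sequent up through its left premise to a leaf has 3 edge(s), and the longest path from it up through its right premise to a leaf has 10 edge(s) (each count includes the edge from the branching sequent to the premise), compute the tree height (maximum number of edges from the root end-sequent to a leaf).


Longest path through the left premise: 3 edges (measured from the branching sequent)
Longest path through the right premise: 10 edges
Height of the subtree rooted at the branching sequent: max(3, 10) = 10
The branching sequent sits 12 edges above the root (the chain of one-premise inferences), so height = 10 + 12 = 22

22


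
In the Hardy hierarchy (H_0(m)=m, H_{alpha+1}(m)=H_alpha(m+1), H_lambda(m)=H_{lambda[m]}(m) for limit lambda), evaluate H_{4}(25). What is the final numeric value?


H_4(25):
For finite ordinals k, H_k(n) = n + k (each successor step adds 1).
H_4(25) = 25 + 4 = 29

29


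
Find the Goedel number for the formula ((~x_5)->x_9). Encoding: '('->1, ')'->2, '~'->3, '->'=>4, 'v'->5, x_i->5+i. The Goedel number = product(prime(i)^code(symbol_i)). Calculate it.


Formula: ((~x_5)->x_9)
Symbol codes: [1, 1, 3, 10, 2, 4, 14, 2]
Primes: [2, 3, 5, 7, 11, 13, 17, 19]
p_1^1 = 2^1 = 2
p_2^1 = 3^1 = 3
p_3^3 = 5^3 = 125
p_4^10 = 7^10 = 282475249
p_5^2 = 11^2 = 121
p_6^4 = 13^4 = 28561
p_7^14 = 17^14 = 168377826559400929
p_8^2 = 19^2 = 361
Product = 44503333650497230320186519242469120750

44503333650497230320186519242469120750


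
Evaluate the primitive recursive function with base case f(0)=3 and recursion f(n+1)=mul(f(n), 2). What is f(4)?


f(0) = 3
f(1) = mul(f(0), 2) = mul(3, 2) = 6
f(2) = mul(f(1), 2) = mul(6, 2) = 12
f(3) = mul(f(2), 2) = mul(12, 2) = 24
f(4) = mul(f(3), 2) = mul(24, 2) = 48


48


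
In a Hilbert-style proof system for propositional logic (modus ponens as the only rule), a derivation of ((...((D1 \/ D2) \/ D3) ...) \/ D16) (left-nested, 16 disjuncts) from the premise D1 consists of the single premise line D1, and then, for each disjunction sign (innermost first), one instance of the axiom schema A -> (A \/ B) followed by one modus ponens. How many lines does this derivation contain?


Building the left-nested 16-ary disjunction from D1:
- 1 premise line (D1)
- 16 disjuncts means 15 disjunction signs; each needs 1 axiom instance + 1 MP = 2 lines: 2 * 15 = 30
Total = 1 + 30 = 31 lines.

31


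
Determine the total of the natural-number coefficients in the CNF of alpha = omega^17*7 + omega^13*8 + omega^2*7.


CNF: omega^17*7 + omega^13*8 + omega^2*7
Coefficients: 7 + 8 + 7 = 22

22


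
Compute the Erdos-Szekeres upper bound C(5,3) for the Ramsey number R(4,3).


R(4,3) <= C(4+3-2, 4-1) = C(5, 3)
C(5, 3) = 5! / (3! * 2!)
= 10

10


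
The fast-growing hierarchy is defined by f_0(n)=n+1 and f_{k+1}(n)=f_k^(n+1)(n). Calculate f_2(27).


f_2(27) = f_1^28(27)
f_1(m) = 2m + 1.
Iterating: f_1^k(n) = 2^k*(n+1) - 1.
f_2(27) = 2^28*(27+1) - 1 = 268435456*28 - 1 = 7516192767

7516192767


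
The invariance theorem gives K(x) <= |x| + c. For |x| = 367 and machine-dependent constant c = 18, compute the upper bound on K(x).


K(x) <= |x| + c = 367 + 18 = 385

385


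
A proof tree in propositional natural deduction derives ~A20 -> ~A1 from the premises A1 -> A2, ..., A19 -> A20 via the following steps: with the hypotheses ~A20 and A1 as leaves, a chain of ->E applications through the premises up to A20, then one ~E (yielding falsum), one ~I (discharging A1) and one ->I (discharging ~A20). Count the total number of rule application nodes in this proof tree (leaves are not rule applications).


From hypothesis A1, 19 ->E steps along the 19 premises yield A20.
~E with hypothesis ~A20 gives falsum (1 node); ~I discharging A1 gives ~A1 (1 node); ->I discharging ~A20 gives the goal (1 node).
Total = 19 + 3 = 22 inference nodes.

22


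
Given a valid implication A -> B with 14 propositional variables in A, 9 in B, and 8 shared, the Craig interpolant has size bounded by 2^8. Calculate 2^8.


Shared atoms = 8
Craig interpolant size bound = 2^8
= 256

256


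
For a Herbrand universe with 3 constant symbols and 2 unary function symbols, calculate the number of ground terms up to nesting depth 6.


Herbrand terms by depth:
Depth 0: 3 constants
Depth 1: 6 new terms (running total: 9)
Depth 2: 12 new terms (running total: 21)
Depth 3: 24 new terms (running total: 45)
Depth 4: 48 new terms (running total: 93)
Depth 5: 96 new terms (running total: 189)
Depth 6: 192 new terms (running total: 381)
Total distinct ground terms = 381

381


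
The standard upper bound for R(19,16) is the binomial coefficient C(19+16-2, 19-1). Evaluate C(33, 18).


R(19,16) <= C(19+16-2, 19-1) = C(33, 18)
C(33, 18) = 33! / (18! * 15!)
= 1037158320

1037158320


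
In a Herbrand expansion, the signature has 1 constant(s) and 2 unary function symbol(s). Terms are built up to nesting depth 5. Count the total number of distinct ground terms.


Herbrand terms by depth:
Depth 0: 1 constants
Depth 1: 2 new terms (running total: 3)
Depth 2: 4 new terms (running total: 7)
Depth 3: 8 new terms (running total: 15)
Depth 4: 16 new terms (running total: 31)
Depth 5: 32 new terms (running total: 63)
Total distinct ground terms = 63

63
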